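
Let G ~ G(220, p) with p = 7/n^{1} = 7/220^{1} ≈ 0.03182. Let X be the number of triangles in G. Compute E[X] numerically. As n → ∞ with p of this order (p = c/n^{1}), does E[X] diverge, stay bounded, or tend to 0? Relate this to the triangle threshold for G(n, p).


Number of potential triangles: C(220, 3) = 1750540.
Each occurs with probability p³ ≈ (0.03182)³ ≈ 3.221262e-05.
By linearity: E[X] = C(220, 3)·p³ ≈ 1750540 · 3.221262e-05 ≈ 56.3895.
Here α = 1, so p = 7/n is exactly at the triangle threshold p ~ 1/n. Asymptotically E[X] → c³/6 = 7³/6 = 343/6 ≈ 57.1667, a bounded constant. In this regime the triangle count is asymptotically Poisson(c³/6).

E[X] ≈ 56.3895; in regime p = Θ(1/n^{1}) E[X] stays bounded (at the triangle threshold p ~ 1/n).


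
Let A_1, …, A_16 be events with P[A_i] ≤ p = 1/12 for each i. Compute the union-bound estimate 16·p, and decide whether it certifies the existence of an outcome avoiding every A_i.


Union bound: P[∪_{i=1}^{16} A_i] ≤ Σ_i P[A_i] ≤ 16·p = 16·(1/12) = 4/3.
Numerically: 4/3 ≈ 1.333.
Is 4/3 < 1? NO.
Since the bound 4/3 is ≥ 1, the union bound is uninformative here; it does NOT by itself certify existence.

16·p = 4/3 ≈ 1.333; existence NOT certified by the union bound.


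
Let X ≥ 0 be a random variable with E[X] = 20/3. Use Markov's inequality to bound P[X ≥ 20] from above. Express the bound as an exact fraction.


μ = E[X] = 20/3, a = 20.
Markov: P[X ≥ 20] ≤ μ/a = (20/3)/20 = 1/3.
Numerically: ≈ 0.333333.
(Since a = 20 > μ = 6.666667, the bound 1/3 is < 1 and informative.)

P[X ≥ 20] ≤ 1/3 ≈ 0.333333.


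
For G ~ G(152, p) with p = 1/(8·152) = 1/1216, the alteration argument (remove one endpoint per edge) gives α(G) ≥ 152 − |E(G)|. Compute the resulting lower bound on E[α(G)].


E[|E(G)|] = C(152, 2)·p = 11476 · (1/1216) = 151/16.
E[α(G)] ≥ n − E[|E(G)|] = 152 − 151/16 = 2281/16.
Numerically: ≈ 142.562.
(This is only a lower bound; the true E[α(G)] may be larger.)

E[α(G)] ≥ 2281/16 ≈ 142.562.


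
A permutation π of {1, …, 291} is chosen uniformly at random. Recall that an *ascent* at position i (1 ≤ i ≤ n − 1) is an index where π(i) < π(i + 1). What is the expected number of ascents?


Write X = Σ X_I over i = 1, …, 290, with X_I the indicator of one ascent.
There are 290 indicators.
For each fixed i, the pair (π(i), π(i+1)) is a uniformly random ordered pair of distinct values from {1, …, 291}; by symmetry P[π(i) < π(i+1)] = 1/2.
By linearity: E[X] = 290 · (1/2) = (291 − 1) · (1/2) = 145 ≈ 145.000000.

E[X] = 145 = 145.000000.


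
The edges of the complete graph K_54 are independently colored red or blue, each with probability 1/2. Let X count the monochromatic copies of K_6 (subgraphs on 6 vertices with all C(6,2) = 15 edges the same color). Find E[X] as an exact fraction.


Let X = Σ_S X_S over the C(54, 6) = 25827165 subsets S of size 6, where X_S = 1 if the K_6 on S is monochromatic.
For a fixed S, the K_6 on S has C(6, 2) = 15 edges. P[all 15 edges red] = (1/2)^15, and likewise for blue, so P[monochromatic] = 2·(1/2)^15 = 2^{1 − 15} = 1/16384.
By linearity: E[X] = C(54, 6) · 2^{1 − 15} = 25827165 · 1/16384 = 25827165/16384.
Numerically: E[X] ≈ 1576.3651.

E[X] = C(54,6)·2^(1−C(6,2)) = 25827165/16384 ≈ 1576.3651.


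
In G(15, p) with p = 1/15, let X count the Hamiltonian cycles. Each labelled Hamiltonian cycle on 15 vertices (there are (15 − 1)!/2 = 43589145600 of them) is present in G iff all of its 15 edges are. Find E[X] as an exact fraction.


K_15 has (15 − 1)!/2 = 43589145600 labelled Hamiltonian cycles.
For each such Hamiltonian cycle H, let X_H = 1 if all 15 edges of H are present in G. Then P[X_H = 1] = p^{15} = (1/15)^{15} = 1/437893890380859375.
By linearity: E[X] = Σ_H E[X_H] = 43589145600 · p^{15} = 43589145600 · 1/437893890380859375 = 7175168/72081298828125.
Numerically: E[X] ≈ 9.95427e-08.

E[X] = 43589145600 · (1/15)^{15} = 7175168/72081298828125 ≈ 9.95427e-08.


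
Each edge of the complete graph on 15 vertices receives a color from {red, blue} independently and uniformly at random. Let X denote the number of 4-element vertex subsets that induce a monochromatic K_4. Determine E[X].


Let X = Σ_S X_S over the C(15, 4) = 1365 subsets S of size 4, where X_S = 1 if the K_4 on S is monochromatic.
For a fixed S, the K_4 on S has C(4, 2) = 6 edges. P[all 6 edges red] = (1/2)^6, and likewise for blue, so P[monochromatic] = 2·(1/2)^6 = 2^{1 − 6} = 1/32.
By linearity of expectation: E[X] = C(15, 4) · 2^{1 − 6} = 1365 · 1/32 = 1365/32.
Numerically: E[X] ≈ 42.65625.

E[X] = C(15,4)·2^(1−C(4,2)) = 1365/32 ≈ 42.65625.


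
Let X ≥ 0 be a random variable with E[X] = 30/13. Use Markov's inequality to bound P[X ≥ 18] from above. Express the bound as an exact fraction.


μ = E[X] = 30/13, a = 18.
Markov: P[X ≥ 18] ≤ μ/a = (30/13)/18 = 5/39.
Numerically: ≈ 0.1282.
(Since a = 18 > μ = 2.3077, the bound 5/39 is < 1 and informative.)

P[X ≥ 18] ≤ 5/39 ≈ 0.1282.


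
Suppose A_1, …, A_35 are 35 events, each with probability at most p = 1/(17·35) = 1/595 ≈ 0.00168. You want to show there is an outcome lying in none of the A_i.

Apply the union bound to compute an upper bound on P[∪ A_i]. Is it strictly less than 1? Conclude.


Union bound: P[∪_{i=1}^{35} A_i] ≤ Σ_i P[A_i] ≤ 35·p = 35·(1/595) = 1/17.
Numerically: 1/17 ≈ 0.05882.
Is 1/17 < 1? YES.
Since P[∪ A_i] ≤ 1/17 < 1, the complement has P[∩ A_i^c] ≥ 1 − 1/17 = 16/17 > 0, so some outcome avoids every A_i.

35·p = 1/17 ≈ 0.05882; existence CERTIFIED by the union bound.


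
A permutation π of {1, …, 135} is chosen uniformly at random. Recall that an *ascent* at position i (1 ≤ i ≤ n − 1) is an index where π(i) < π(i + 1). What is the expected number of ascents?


Write X = Σ X_I over i = 1, …, 134, with X_I the indicator of one ascent.
There are 134 indicators.
For each fixed i, the pair (π(i), π(i+1)) is a uniformly random ordered pair of distinct values from {1, …, 135}; by symmetry P[π(i) < π(i+1)] = 1/2.
By linearity: E[X] = 134 · (1/2) = (135 − 1) · (1/2) = 67 ≈ 67.000000.

E[X] = 67 = 67.000000.


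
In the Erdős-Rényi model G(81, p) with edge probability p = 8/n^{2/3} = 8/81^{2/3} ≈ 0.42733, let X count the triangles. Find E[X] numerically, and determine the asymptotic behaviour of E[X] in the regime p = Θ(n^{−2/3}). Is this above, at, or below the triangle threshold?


Number of potential triangles: C(81, 3) = 85320.
Each occurs with probability p³ ≈ (0.42733)³ ≈ 7.8036885e-02.
By linearity: E[X] = C(81, 3)·p³ ≈ 85320 · 7.8036885e-02 ≈ 6658.10700.
Since α = 2/3 < 1, p = c/n^{2/3} ≫ 1/n is above the triangle threshold p ~ 1/n. Asymptotically E[X] ~ (c³/6)·n^{3(1−α)} = (8³/6)·n^{1} → ∞; triangles are abundant w.h.p.

E[X] ≈ 6658.10700; in regime p = Θ(1/n^{2/3}) E[X] diverges (above the triangle threshold p ~ 1/n).


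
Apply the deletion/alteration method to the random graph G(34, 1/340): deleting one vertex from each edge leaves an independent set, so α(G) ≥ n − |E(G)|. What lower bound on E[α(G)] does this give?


E[|E(G)|] = C(34, 2)·p = 561 · (1/340) = 33/20.
E[α(G)] ≥ n − E[|E(G)|] = 34 − 33/20 = 647/20.
Numerically: ≈ 32.35000.
(This is only a lower bound; the true E[α(G)] may be larger.)

E[α(G)] ≥ 647/20 ≈ 32.35000.


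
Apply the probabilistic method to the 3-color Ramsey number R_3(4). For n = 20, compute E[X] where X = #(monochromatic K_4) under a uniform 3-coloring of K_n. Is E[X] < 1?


E[X] = C(20, 4) · 3^{1 − 6} = 4845 · 3^{−5} = 4845/243.
As a reduced fraction: E[X] = 1615/81 ≈ 19.938272.
Is E[X] < 1? NO.
Since E[X] ≥ 1, the first-moment bound is inconclusive at n = 20; it does NOT by itself certify R_3(4) > 20.

E[X] = 1615/81 ≈ 19.938272; E[X] ≥ 1; first-moment method inconclusive here.


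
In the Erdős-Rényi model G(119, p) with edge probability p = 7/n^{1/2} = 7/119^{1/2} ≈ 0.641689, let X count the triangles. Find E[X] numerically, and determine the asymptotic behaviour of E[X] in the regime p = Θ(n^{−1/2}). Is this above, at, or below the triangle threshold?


Number of potential triangles: C(119, 3) = 273819.
Each occurs with probability p³ ≈ (0.641689)³ ≈ 2.64224861e-01.
By linearity: E[X] = C(119, 3)·p³ ≈ 273819 · 2.64224861e-01 ≈ 72349.787189.
Since α = 1/2 < 1, p = c/n^{1/2} ≫ 1/n is above the triangle threshold p ~ 1/n. Asymptotically E[X] ~ (c³/6)·n^{3(1−α)} = (7³/6)·n^{1.5} → ∞; triangles are abundant w.h.p.

E[X] ≈ 72349.787189; in regime p = Θ(1/n^{1/2}) E[X] diverges (above the triangle threshold p ~ 1/n).


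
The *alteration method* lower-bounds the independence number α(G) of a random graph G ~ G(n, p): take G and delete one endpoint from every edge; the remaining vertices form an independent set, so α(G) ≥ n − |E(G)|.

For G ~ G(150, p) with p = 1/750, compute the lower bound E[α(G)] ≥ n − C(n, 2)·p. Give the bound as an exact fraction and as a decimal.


E[|E(G)|] = C(150, 2)·p = 11175 · (1/750) = 149/10.
E[α(G)] ≥ n − E[|E(G)|] = 150 − 149/10 = 1351/10.
Numerically: ≈ 135.10000.
(This is only a lower bound; the true E[α(G)] may be larger.)

E[α(G)] ≥ 1351/10 ≈ 135.10000.


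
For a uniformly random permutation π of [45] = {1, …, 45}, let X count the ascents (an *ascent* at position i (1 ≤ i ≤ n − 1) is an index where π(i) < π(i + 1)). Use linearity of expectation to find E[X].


Write X = Σ X_I over i = 1, …, 44, with X_I the indicator of one ascent.
There are 44 indicators.
For each fixed i, the pair (π(i), π(i+1)) is a uniformly random ordered pair of distinct values from {1, …, 45}; by symmetry P[π(i) < π(i+1)] = 1/2.
By linearity: E[X] = 44 · (1/2) = (45 − 1) · (1/2) = 22 ≈ 22.000.

E[X] = 22 = 22.000.


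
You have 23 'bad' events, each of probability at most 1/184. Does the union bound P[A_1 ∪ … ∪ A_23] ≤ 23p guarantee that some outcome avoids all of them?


Union bound: P[∪_{i=1}^{23} A_i] ≤ Σ_i P[A_i] ≤ 23·p = 23·(1/184) = 1/8.
Numerically: 1/8 ≈ 0.125.
Is 1/8 < 1? YES.
Since P[∪ A_i] ≤ 1/8 < 1, the complement has P[∩ A_i^c] ≥ 1 − 1/8 = 7/8 > 0, so some outcome avoids every A_i.

23·p = 1/8 ≈ 0.125; existence CERTIFIED by the union bound.


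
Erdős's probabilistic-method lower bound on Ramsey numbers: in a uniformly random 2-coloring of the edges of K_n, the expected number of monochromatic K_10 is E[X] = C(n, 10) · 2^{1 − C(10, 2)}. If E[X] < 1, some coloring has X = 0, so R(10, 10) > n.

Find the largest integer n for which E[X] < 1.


We need C(n, 10) · 2^{1 − 45} < 1, i.e. C(n, 10) < 2^{45 − 1} = 17592186044416.
Check values of n near the boundary:
  n = 97: C(97, 10) = 12576469727536; 12576469727536 < 17592186044416? YES
  n = 98: C(98, 10) = 14005614014756; 14005614014756 < 17592186044416? YES
  n = 99: C(99, 10) = 15579278510796; 15579278510796 < 17592186044416? YES
  n = 100: C(100, 10) = 17310309456440; 17310309456440 < 17592186044416? YES
  n = 101: C(101, 10) = 19212541264840; 19212541264840 < 17592186044416? NO
  n = 102: C(102, 10) = 21300860967540; 21300860967540 < 17592186044416? NO
The largest n with C(n, 10) < 17592186044416 is n = 100 (where E[X] = 2163788682055/2199023255552 ≈ 0.98398). Hence R(10, 10) > 100, i.e. R(10, 10) ≥ 101.

Largest n = 100; hence R(10, 10) > 100.


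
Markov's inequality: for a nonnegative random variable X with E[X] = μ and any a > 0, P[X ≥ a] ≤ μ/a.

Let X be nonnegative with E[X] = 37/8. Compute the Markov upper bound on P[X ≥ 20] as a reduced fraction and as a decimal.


μ = E[X] = 37/8, a = 20.
Markov: P[X ≥ 20] ≤ μ/a = (37/8)/20 = 37/160.
Numerically: ≈ 0.2313.
(Since a = 20 > μ = 4.6250, the bound 37/160 is < 1 and informative.)

P[X ≥ 20] ≤ 37/160 ≈ 0.2313.


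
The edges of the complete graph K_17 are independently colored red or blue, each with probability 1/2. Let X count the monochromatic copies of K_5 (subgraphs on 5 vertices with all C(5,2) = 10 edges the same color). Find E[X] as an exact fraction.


Let X = Σ_S X_S over the C(17, 5) = 6188 subsets S of size 5, where X_S = 1 if the K_5 on S is monochromatic.
For a fixed S, the K_5 on S has C(5, 2) = 10 edges. P[all 10 edges red] = (1/2)^10, and likewise for blue, so P[monochromatic] = 2·(1/2)^10 = 2^{1 − 10} = 1/512.
By linearity of expectation: E[X] = C(17, 5) · 2^{1 − 10} = 6188 · 1/512 = 1547/128.
Numerically: E[X] ≈ 12.086.

E[X] = C(17,5)·2^(1−C(5,2)) = 1547/128 ≈ 12.086.


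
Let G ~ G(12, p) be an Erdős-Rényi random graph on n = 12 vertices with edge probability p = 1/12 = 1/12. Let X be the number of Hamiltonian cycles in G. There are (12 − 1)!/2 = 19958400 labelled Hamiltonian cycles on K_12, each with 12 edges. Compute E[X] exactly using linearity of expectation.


K_12 has (12 − 1)!/2 = 19958400 labelled Hamiltonian cycles.
For each such Hamiltonian cycle H, let X_H = 1 if all 12 edges of H are present in G. Then P[X_H = 1] = p^{12} = (1/12)^{12} = 1/8916100448256.
Summing the indicators: E[X] = Σ_H E[X_H] = 19958400 · p^{12} = 19958400 · 1/8916100448256 = 1925/859963392.
Numerically: E[X] ≈ 2.238e-06.

E[X] = 19958400 · (1/12)^{12} = 1925/859963392 ≈ 2.238e-06.


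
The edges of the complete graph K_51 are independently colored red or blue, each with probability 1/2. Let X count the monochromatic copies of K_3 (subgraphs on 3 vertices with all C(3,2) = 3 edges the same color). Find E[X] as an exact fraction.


Let X = Σ_S X_S over the C(51, 3) = 20825 subsets S of size 3, where X_S = 1 if the K_3 on S is monochromatic.
For a fixed S, the K_3 on S has C(3, 2) = 3 edges. P[all 3 edges red] = (1/2)^3, and likewise for blue, so P[monochromatic] = 2·(1/2)^3 = 2^{1 − 3} = 1/4.
Summing: E[X] = C(51, 3) · 2^{1 − 3} = 20825 · 1/4 = 20825/4.
Numerically: E[X] ≈ 5206.250.

E[X] = C(51,3)·2^(1−C(3,2)) = 20825/4 ≈ 5206.250.


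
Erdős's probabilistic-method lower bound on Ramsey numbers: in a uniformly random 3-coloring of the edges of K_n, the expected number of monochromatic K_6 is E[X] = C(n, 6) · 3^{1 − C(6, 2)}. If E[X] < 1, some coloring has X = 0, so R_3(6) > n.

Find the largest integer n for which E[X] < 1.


We need C(n, 6) · 3^{1 − 15} < 1, i.e. C(n, 6) < 3^{15 − 1} = 4782969.
Check values of n near the boundary:
  n = 38: C(38, 6) = 2760681; 2760681 < 4782969? YES
  n = 39: C(39, 6) = 3262623; 3262623 < 4782969? YES
  n = 40: C(40, 6) = 3838380; 3838380 < 4782969? YES
  n = 41: C(41, 6) = 4496388; 4496388 < 4782969? YES
  n = 42: C(42, 6) = 5245786; 5245786 < 4782969? NO
The largest n with C(n, 6) < 4782969 is n = 41 (where E[X] = 1498796/1594323 ≈ 0.9400830). Hence R_3(6) > 41, i.e. R_3(6) ≥ 42.

Largest n = 41; hence R_3(6) > 41.


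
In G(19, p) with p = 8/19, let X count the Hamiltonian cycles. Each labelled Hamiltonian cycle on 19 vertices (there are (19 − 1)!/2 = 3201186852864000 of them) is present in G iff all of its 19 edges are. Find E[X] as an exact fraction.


K_19 has (19 − 1)!/2 = 3201186852864000 labelled Hamiltonian cycles.
For each such Hamiltonian cycle H, let X_H = 1 if all 19 edges of H are present in G. Then P[X_H = 1] = p^{19} = (8/19)^{19} = 144115188075855872/1978419655660313589123979.
Summing the indicators: E[X] = Σ_H E[X_H] = 3201186852864000 · p^{19} = 3201186852864000 · 144115188075855872/1978419655660313589123979 = 461339645366452518590934417408000/1978419655660313589123979.
Numerically: E[X] ≈ 2.332e+08.

E[X] = 3201186852864000 · (8/19)^{19} = 461339645366452518590934417408000/1978419655660313589123979 ≈ 2.332e+08.


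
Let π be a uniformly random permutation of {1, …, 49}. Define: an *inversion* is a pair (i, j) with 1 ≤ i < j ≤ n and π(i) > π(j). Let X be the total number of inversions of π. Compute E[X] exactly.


Write X = Σ X_I over the C(49, 2) = 1176 pairs i < j, with X_I the indicator of one inversion.
There are 1176 indicators.
For each fixed pair i < j, the values π(i) and π(j) are two distinct elements of {1, …, 49} in uniformly random order; by symmetry P[π(i) > π(j)] = 1/2.
By linearity: E[X] = 1176 · (1/2) = C(49, 2) · (1/2) = 1176/2 = 588 ≈ 588.000.

E[X] = 588 = 588.000.


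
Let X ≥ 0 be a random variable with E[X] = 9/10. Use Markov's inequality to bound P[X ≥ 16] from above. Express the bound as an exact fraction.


μ = E[X] = 9/10, a = 16.
Markov: P[X ≥ 16] ≤ μ/a = (9/10)/16 = 9/160.
Numerically: ≈ 0.056250.
(Since a = 16 > μ = 0.900000, the bound 9/160 is < 1 and informative.)

P[X ≥ 16] ≤ 9/160 ≈ 0.056250.


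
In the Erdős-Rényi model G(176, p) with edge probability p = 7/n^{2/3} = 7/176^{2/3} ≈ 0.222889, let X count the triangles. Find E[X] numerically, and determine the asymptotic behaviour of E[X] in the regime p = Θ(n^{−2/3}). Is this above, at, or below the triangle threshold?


Number of potential triangles: C(176, 3) = 893200.
Each occurs with probability p³ ≈ (0.222889)³ ≈ 1.10730888e-02.
By linearity: E[X] = C(176, 3)·p³ ≈ 893200 · 1.10730888e-02 ≈ 9890.482955.
Since α = 2/3 < 1, p = c/n^{2/3} ≫ 1/n is above the triangle threshold p ~ 1/n. Asymptotically E[X] ~ (c³/6)·n^{3(1−α)} = (7³/6)·n^{1} → ∞; triangles are abundant w.h.p.

E[X] ≈ 9890.482955; in regime p = Θ(1/n^{2/3}) E[X] diverges (above the triangle threshold p ~ 1/n).


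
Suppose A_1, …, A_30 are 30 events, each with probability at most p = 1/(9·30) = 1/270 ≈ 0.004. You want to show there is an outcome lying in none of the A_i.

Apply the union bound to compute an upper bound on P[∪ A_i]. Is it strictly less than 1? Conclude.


Union bound: P[∪_{i=1}^{30} A_i] ≤ Σ_i P[A_i] ≤ 30·p = 30·(1/270) = 1/9.
Numerically: 1/9 ≈ 0.111.
Is 1/9 < 1? YES.
Since P[∪ A_i] ≤ 1/9 < 1, the complement has P[∩ A_i^c] ≥ 1 − 1/9 = 8/9 > 0, so some outcome avoids every A_i.

30·p = 1/9 ≈ 0.111; existence CERTIFIED by the union bound.


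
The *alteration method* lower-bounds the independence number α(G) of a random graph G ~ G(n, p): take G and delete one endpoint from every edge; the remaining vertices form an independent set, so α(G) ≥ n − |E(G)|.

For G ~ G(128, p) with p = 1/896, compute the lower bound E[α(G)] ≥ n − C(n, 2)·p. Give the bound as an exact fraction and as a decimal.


E[|E(G)|] = C(128, 2)·p = 8128 · (1/896) = 127/14.
E[α(G)] ≥ n − E[|E(G)|] = 128 − 127/14 = 1665/14.
Numerically: ≈ 118.9286.
(This is only a lower bound; the true E[α(G)] may be larger.)

E[α(G)] ≥ 1665/14 ≈ 118.9286.


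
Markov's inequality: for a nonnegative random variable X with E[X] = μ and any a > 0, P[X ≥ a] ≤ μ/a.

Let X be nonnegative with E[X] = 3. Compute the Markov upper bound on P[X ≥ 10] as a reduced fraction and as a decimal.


μ = E[X] = 3, a = 10.
Markov: P[X ≥ 10] ≤ μ/a = (3)/10 = 3/10.
Numerically: ≈ 0.300000.
(Since a = 10 > μ = 3.000000, the bound 3/10 is < 1 and informative.)

P[X ≥ 10] ≤ 3/10 ≈ 0.300000.


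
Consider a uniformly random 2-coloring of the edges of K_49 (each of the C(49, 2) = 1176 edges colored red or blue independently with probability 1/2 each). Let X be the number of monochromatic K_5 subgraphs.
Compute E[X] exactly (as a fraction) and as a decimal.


Let X = Σ_S X_S over the C(49, 5) = 1906884 subsets S of size 5, where X_S = 1 if the K_5 on S is monochromatic.
For a fixed S, the K_5 on S has C(5, 2) = 10 edges. P[all 10 edges red] = (1/2)^10, and likewise for blue, so P[monochromatic] = 2·(1/2)^10 = 2^{1 − 10} = 1/512.
By linearity: E[X] = C(49, 5) · 2^{1 − 10} = 1906884 · 1/512 = 476721/128.
Numerically: E[X] ≈ 3724.383.

E[X] = C(49,5)·2^(1−C(5,2)) = 476721/128 ≈ 3724.383.


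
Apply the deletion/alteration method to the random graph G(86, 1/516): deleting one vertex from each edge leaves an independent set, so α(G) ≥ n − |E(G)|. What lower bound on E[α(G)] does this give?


E[|E(G)|] = C(86, 2)·p = 3655 · (1/516) = 85/12.
E[α(G)] ≥ n − E[|E(G)|] = 86 − 85/12 = 947/12.
Numerically: ≈ 78.91667.
(This is only a lower bound; the true E[α(G)] may be larger.)

E[α(G)] ≥ 947/12 ≈ 78.91667.


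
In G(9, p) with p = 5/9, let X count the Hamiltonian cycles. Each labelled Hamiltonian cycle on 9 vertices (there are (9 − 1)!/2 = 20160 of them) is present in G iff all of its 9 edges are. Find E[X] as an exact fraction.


K_9 has (9 − 1)!/2 = 20160 labelled Hamiltonian cycles.
For each such Hamiltonian cycle H, let X_H = 1 if all 9 edges of H are present in G. Then P[X_H = 1] = p^{9} = (5/9)^{9} = 1953125/387420489.
By linearity: E[X] = Σ_H E[X_H] = 20160 · p^{9} = 20160 · 1953125/387420489 = 4375000000/43046721.
Numerically: E[X] ≈ 101.634.

E[X] = 20160 · (5/9)^{9} = 4375000000/43046721 ≈ 101.634.


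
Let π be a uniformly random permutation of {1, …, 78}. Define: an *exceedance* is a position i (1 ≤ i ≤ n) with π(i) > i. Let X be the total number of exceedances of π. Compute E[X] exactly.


Write X = Σ_{i=1}^{78} X_i, where X_i = 1_{π(i) > i}.
For each fixed i, π(i) is uniform over {1, …, 78} (marginal of a uniform permutation), so P[π(i) > i] = (n − i)/n. Summing: Σ_{i=1}^{78} (n − i)/n = (0 + 1 + … + 77)/78 = 78(78 − 1)/(2·78) = (78 − 1)/2.
Hence E[X] = Σ_{i=1}^{78} (78 − i)/78 = 77/2 ≈ 38.500000.

E[X] = 77/2 = 38.500000.


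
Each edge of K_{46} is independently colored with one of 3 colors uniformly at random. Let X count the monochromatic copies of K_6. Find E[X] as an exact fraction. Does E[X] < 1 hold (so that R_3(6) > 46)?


E[X] = C(46, 6) · 3^{1 − 15} = 9366819 · 3^{−14} = 9366819/4782969.
As a reduced fraction: E[X] = 3122273/1594323 ≈ 1.95837.
Is E[X] < 1? NO.
Since E[X] ≥ 1, the first-moment bound is inconclusive at n = 46; it does NOT by itself certify R_3(6) > 46.

E[X] = 3122273/1594323 ≈ 1.95837; E[X] ≥ 1; first-moment method inconclusive here.


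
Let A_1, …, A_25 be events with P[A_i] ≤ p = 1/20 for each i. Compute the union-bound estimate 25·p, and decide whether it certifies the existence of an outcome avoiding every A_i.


Union bound: P[∪_{i=1}^{25} A_i] ≤ Σ_i P[A_i] ≤ 25·p = 25·(1/20) = 5/4.
Numerically: 5/4 ≈ 1.250000.
Is 5/4 < 1? NO.
Since the bound 5/4 is ≥ 1, the union bound is uninformative here; it does NOT by itself certify existence.

25·p = 5/4 ≈ 1.250000; existence NOT certified by the union bound.


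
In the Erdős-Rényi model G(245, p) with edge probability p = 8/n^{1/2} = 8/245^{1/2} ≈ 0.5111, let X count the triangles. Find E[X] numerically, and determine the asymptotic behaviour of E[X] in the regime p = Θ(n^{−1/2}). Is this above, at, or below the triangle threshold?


Number of potential triangles: C(245, 3) = 2421090.
Each occurs with probability p³ ≈ (0.5111)³ ≈ 1.335122e-01.
By linearity: E[X] = C(245, 3)·p³ ≈ 2421090 · 1.335122e-01 ≈ 323244.9646.
Since α = 1/2 < 1, p = c/n^{1/2} ≫ 1/n is above the triangle threshold p ~ 1/n. Asymptotically E[X] ~ (c³/6)·n^{3(1−α)} = (8³/6)·n^{1.5} → ∞; triangles are abundant w.h.p.

E[X] ≈ 323244.9646; in regime p = Θ(1/n^{1/2}) E[X] diverges (above the triangle threshold p ~ 1/n).


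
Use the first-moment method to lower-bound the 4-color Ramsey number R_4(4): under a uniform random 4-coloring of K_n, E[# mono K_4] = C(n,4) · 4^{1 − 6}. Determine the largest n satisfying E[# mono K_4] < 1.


We need C(n, 4) · 4^{1 − 6} < 1, i.e. C(n, 4) < 4^{6 − 1} = 1024.
Check values of n near the boundary:
  n = 13: C(13, 4) = 715; 715 < 1024? YES
  n = 14: C(14, 4) = 1001; 1001 < 1024? YES
  n = 15: C(15, 4) = 1365; 1365 < 1024? NO
  n = 16: C(16, 4) = 1820; 1820 < 1024? NO
  n = 17: C(17, 4) = 2380; 2380 < 1024? NO
The largest n with C(n, 4) < 1024 is n = 14 (where E[X] = 1001/1024 ≈ 0.97754). Hence R_4(4) > 14, i.e. R_4(4) ≥ 15.

Largest n = 14; hence R_4(4) > 14.


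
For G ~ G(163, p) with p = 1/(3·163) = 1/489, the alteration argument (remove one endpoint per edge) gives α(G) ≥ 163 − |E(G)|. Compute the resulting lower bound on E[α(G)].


E[|E(G)|] = C(163, 2)·p = 13203 · (1/489) = 27.
E[α(G)] ≥ n − E[|E(G)|] = 163 − 27 = 136.
Numerically: ≈ 136.0000.
(This is only a lower bound; the true E[α(G)] may be larger.)

E[α(G)] ≥ 136 ≈ 136.0000.


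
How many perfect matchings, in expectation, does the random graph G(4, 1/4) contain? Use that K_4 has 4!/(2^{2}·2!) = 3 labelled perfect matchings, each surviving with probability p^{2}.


K_4 has 4!/(2^{2}·2!) = 3 labelled perfect matchings.
For each such perfect matching H, let X_H = 1 if all 2 edges of H are present in G. Then P[X_H = 1] = p^{2} = (1/4)^{2} = 1/16.
By linearity of expectation: E[X] = Σ_H E[X_H] = 3 · p^{2} = 3 · 1/16 = 3/16.
Numerically: E[X] ≈ 0.1875.

E[X] = 3 · (1/4)^{2} = 3/16 ≈ 0.1875.


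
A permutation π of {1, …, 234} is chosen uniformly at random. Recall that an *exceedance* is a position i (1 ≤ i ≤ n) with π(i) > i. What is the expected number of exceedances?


Write X = Σ_{i=1}^{234} X_i, where X_i = 1_{π(i) > i}.
For each fixed i, π(i) is uniform over {1, …, 234} (marginal of a uniform permutation), so P[π(i) > i] = (n − i)/n. Summing: Σ_{i=1}^{234} (n − i)/n = (0 + 1 + … + 233)/234 = 234(234 − 1)/(2·234) = (234 − 1)/2.
Hence E[X] = Σ_{i=1}^{234} (234 − i)/234 = 233/2 ≈ 116.5000.

E[X] = 233/2 = 116.5000.


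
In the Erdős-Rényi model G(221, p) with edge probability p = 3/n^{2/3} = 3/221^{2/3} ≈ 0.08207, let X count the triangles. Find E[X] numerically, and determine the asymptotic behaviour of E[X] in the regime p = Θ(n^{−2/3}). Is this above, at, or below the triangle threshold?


Number of potential triangles: C(221, 3) = 1774630.
Each occurs with probability p³ ≈ (0.08207)³ ≈ 5.528142e-04.
By linearity: E[X] = C(221, 3)·p³ ≈ 1774630 · 5.528142e-04 ≈ 981.0407.
Since α = 2/3 < 1, p = c/n^{2/3} ≫ 1/n is above the triangle threshold p ~ 1/n. Asymptotically E[X] ~ (c³/6)·n^{3(1−α)} = (3³/6)·n^{1} → ∞; triangles are abundant w.h.p.

E[X] ≈ 981.0407; in regime p = Θ(1/n^{2/3}) E[X] diverges (above the triangle threshold p ~ 1/n).


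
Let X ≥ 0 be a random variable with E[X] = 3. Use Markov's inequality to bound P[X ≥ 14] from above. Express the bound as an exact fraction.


μ = E[X] = 3, a = 14.
Markov: P[X ≥ 14] ≤ μ/a = (3)/14 = 3/14.
Numerically: ≈ 0.21429.
(Since a = 14 > μ = 3.00000, the bound 3/14 is < 1 and informative.)

P[X ≥ 14] ≤ 3/14 ≈ 0.21429.


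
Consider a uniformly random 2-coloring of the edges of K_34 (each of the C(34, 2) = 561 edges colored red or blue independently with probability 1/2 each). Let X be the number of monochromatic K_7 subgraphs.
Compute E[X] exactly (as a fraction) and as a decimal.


Let X = Σ_S X_S over the C(34, 7) = 5379616 subsets S of size 7, where X_S = 1 if the K_7 on S is monochromatic.
For a fixed S, the K_7 on S has C(7, 2) = 21 edges. P[all 21 edges red] = (1/2)^21, and likewise for blue, so P[monochromatic] = 2·(1/2)^21 = 2^{1 − 21} = 1/1048576.
Summing: E[X] = C(34, 7) · 2^{1 − 21} = 5379616 · 1/1048576 = 168113/32768.
Numerically: E[X] ≈ 5.130.

E[X] = C(34,7)·2^(1−C(7,2)) = 168113/32768 ≈ 5.130.


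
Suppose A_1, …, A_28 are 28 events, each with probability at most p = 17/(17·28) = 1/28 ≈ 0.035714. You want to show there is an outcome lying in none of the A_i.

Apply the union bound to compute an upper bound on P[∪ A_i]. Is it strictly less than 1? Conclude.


Union bound: P[∪_{i=1}^{28} A_i] ≤ Σ_i P[A_i] ≤ 28·p = 28·(1/28) = 1.
Numerically: 1 ≈ 1.000000.
Is 1 < 1? NO.
Since the bound 1 is ≥ 1, the union bound is uninformative here; it does NOT by itself certify existence.

28·p = 1 ≈ 1.000000; existence NOT certified by the union bound.


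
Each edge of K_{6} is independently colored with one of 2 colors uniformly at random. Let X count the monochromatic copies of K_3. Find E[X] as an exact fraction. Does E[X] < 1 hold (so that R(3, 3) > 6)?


E[X] = C(6, 3) · 2^{1 − 3} = 20 · 2^{−2} = 20/4.
As a reduced fraction: E[X] = 5 ≈ 5.000.
Is E[X] < 1? NO.
Since E[X] ≥ 1, the first-moment bound is inconclusive at n = 6; it does NOT by itself certify R(3, 3) > 6.

E[X] = 5 ≈ 5.000; E[X] ≥ 1; first-moment method inconclusive here.


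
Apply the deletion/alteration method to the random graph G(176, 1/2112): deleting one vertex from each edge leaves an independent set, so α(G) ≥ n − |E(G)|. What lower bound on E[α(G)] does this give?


E[|E(G)|] = C(176, 2)·p = 15400 · (1/2112) = 175/24.
E[α(G)] ≥ n − E[|E(G)|] = 176 − 175/24 = 4049/24.
Numerically: ≈ 168.708333.
(This is only a lower bound; the true E[α(G)] may be larger.)

E[α(G)] ≥ 4049/24 ≈ 168.708333.


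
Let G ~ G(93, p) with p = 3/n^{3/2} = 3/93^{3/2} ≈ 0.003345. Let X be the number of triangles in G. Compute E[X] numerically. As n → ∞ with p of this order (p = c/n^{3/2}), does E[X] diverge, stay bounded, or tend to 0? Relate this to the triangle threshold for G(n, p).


Number of potential triangles: C(93, 3) = 129766.
Each occurs with probability p³ ≈ (0.003345)³ ≈ 3.742747e-08.
By linearity: E[X] = C(93, 3)·p³ ≈ 129766 · 3.742747e-08 ≈ 0.0049.
Since α = 3/2 > 1, p = c/n^{3/2} = o(1/n) is below the triangle threshold p ~ 1/n. Asymptotically E[X] ~ (c³/6)·n^{3(1−α)} = (3³/6)·n^{-1.5} → 0, so by Markov's inequality G has no triangles w.h.p.

E[X] ≈ 0.0049; in regime p = Θ(1/n^{3/2}) E[X] tends to 0 (below the triangle threshold p ~ 1/n).


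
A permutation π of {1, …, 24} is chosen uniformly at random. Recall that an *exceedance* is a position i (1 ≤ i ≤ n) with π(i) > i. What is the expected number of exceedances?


Write X = Σ_{i=1}^{24} X_i, where X_i = 1_{π(i) > i}.
For each fixed i, π(i) is uniform over {1, …, 24} (marginal of a uniform permutation), so P[π(i) > i] = (n − i)/n. Summing: Σ_{i=1}^{24} (n − i)/n = (0 + 1 + … + 23)/24 = 24(24 − 1)/(2·24) = (24 − 1)/2.
Hence E[X] = Σ_{i=1}^{24} (24 − i)/24 = 23/2 ≈ 11.500.

E[X] = 23/2 = 11.500.


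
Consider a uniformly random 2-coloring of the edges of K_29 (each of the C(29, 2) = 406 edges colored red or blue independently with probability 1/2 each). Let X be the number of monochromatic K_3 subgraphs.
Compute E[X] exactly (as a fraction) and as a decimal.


Let X = Σ_S X_S over the C(29, 3) = 3654 subsets S of size 3, where X_S = 1 if the K_3 on S is monochromatic.
For a fixed S, the K_3 on S has C(3, 2) = 3 edges. P[all 3 edges red] = (1/2)^3, and likewise for blue, so P[monochromatic] = 2·(1/2)^3 = 2^{1 − 3} = 1/4.
By linearity of expectation: E[X] = C(29, 3) · 2^{1 − 3} = 3654 · 1/4 = 1827/2.
Numerically: E[X] ≈ 913.500000.

E[X] = C(29,3)·2^(1−C(3,2)) = 1827/2 ≈ 913.500000.


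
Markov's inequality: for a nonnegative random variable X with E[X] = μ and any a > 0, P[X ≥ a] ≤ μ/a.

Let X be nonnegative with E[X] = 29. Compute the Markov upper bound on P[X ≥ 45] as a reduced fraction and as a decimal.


μ = E[X] = 29, a = 45.
Markov: P[X ≥ 45] ≤ μ/a = (29)/45 = 29/45.
Numerically: ≈ 0.644444.
(Since a = 45 > μ = 29.000000, the bound 29/45 is < 1 and informative.)

P[X ≥ 45] ≤ 29/45 ≈ 0.644444.


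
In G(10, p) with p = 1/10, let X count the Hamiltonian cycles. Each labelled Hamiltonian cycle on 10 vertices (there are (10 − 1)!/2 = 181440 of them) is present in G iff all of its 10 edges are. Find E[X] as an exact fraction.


K_10 has (10 − 1)!/2 = 181440 labelled Hamiltonian cycles.
For each such Hamiltonian cycle H, let X_H = 1 if all 10 edges of H are present in G. Then P[X_H = 1] = p^{10} = (1/10)^{10} = 1/10000000000.
Summing the indicators: E[X] = Σ_H E[X_H] = 181440 · p^{10} = 181440 · 1/10000000000 = 567/31250000.
Numerically: E[X] ≈ 1.8144e-05.

E[X] = 181440 · (1/10)^{10} = 567/31250000 ≈ 1.8144e-05.


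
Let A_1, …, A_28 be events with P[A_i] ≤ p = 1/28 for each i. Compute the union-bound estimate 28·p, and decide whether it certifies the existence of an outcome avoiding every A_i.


Union bound: P[∪_{i=1}^{28} A_i] ≤ Σ_i P[A_i] ≤ 28·p = 28·(1/28) = 1.
Numerically: 1 ≈ 1.0000000.
Is 1 < 1? NO.
Since the bound 1 is ≥ 1, the union bound is uninformative here; it does NOT by itself certify existence.

28·p = 1 ≈ 1.0000000; existence NOT certified by the union bound.


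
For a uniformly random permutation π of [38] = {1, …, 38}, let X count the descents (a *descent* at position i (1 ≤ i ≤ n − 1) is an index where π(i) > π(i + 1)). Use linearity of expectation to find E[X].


Write X = Σ X_I over i = 1, …, 37, with X_I the indicator of one descent.
There are 37 indicators.
For each fixed i, the pair (π(i), π(i+1)) is a uniformly random ordered pair of distinct values from {1, …, 38}; by symmetry P[π(i) > π(i+1)] = 1/2.
By linearity: E[X] = 37 · (1/2) = (38 − 1) · (1/2) = 37/2 ≈ 18.50000.

E[X] = 37/2 = 18.50000.


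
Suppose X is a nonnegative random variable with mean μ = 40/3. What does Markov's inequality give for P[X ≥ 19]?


μ = E[X] = 40/3, a = 19.
Markov: P[X ≥ 19] ≤ μ/a = (40/3)/19 = 40/57.
Numerically: ≈ 0.701754.
(Since a = 19 > μ = 13.333333, the bound 40/57 is < 1 and informative.)

P[X ≥ 19] ≤ 40/57 ≈ 0.701754.


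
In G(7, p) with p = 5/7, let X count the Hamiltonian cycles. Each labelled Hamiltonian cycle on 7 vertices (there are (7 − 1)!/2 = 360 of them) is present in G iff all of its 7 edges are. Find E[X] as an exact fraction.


K_7 has (7 − 1)!/2 = 360 labelled Hamiltonian cycles.
For each such Hamiltonian cycle H, let X_H = 1 if all 7 edges of H are present in G. Then P[X_H = 1] = p^{7} = (5/7)^{7} = 78125/823543.
Summing the indicators: E[X] = Σ_H E[X_H] = 360 · p^{7} = 360 · 78125/823543 = 28125000/823543.
Numerically: E[X] ≈ 34.1512.

E[X] = 360 · (5/7)^{7} = 28125000/823543 ≈ 34.1512.


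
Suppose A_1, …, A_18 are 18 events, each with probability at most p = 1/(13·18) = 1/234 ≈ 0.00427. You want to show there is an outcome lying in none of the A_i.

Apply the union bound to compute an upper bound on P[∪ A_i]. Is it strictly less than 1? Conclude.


Union bound: P[∪_{i=1}^{18} A_i] ≤ Σ_i P[A_i] ≤ 18·p = 18·(1/234) = 1/13.
Numerically: 1/13 ≈ 0.07692.
Is 1/13 < 1? YES.
Since P[∪ A_i] ≤ 1/13 < 1, the complement has P[∩ A_i^c] ≥ 1 − 1/13 = 12/13 > 0, so some outcome avoids every A_i.

18·p = 1/13 ≈ 0.07692; existence CERTIFIED by the union bound.


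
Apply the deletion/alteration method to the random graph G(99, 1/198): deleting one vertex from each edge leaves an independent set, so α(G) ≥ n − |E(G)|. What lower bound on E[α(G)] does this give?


E[|E(G)|] = C(99, 2)·p = 4851 · (1/198) = 49/2.
E[α(G)] ≥ n − E[|E(G)|] = 99 − 49/2 = 149/2.
Numerically: ≈ 74.50000.
(This is only a lower bound; the true E[α(G)] may be larger.)

E[α(G)] ≥ 149/2 ≈ 74.50000.


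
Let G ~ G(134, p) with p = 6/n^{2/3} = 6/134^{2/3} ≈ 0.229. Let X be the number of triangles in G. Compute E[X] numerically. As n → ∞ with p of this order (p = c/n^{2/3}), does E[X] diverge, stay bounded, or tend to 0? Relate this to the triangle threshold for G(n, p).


Number of potential triangles: C(134, 3) = 392084.
Each occurs with probability p³ ≈ (0.229)³ ≈ 1.20294e-02.
By linearity: E[X] = C(134, 3)·p³ ≈ 392084 · 1.20294e-02 ≈ 4716.537.
Since α = 2/3 < 1, p = c/n^{2/3} ≫ 1/n is above the triangle threshold p ~ 1/n. Asymptotically E[X] ~ (c³/6)·n^{3(1−α)} = (6³/6)·n^{1} → ∞; triangles are abundant w.h.p.

E[X] ≈ 4716.537; in regime p = Θ(1/n^{2/3}) E[X] diverges (above the triangle threshold p ~ 1/n).


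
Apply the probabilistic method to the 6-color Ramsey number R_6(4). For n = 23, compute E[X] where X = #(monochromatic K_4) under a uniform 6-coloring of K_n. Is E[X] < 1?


E[X] = C(23, 4) · 6^{1 − 6} = 8855 · 6^{−5} = 8855/7776.
As a reduced fraction: E[X] = 8855/7776 ≈ 1.13876.
Is E[X] < 1? NO.
Since E[X] ≥ 1, the first-moment bound is inconclusive at n = 23; it does NOT by itself certify R_6(4) > 23.

E[X] = 8855/7776 ≈ 1.13876; E[X] ≥ 1; first-moment method inconclusive here.


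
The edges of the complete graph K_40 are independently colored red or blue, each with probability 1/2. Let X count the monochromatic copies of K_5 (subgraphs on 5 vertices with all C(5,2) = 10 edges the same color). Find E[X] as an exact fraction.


Let X = Σ_S X_S over the C(40, 5) = 658008 subsets S of size 5, where X_S = 1 if the K_5 on S is monochromatic.
For a fixed S, the K_5 on S has C(5, 2) = 10 edges. P[all 10 edges red] = (1/2)^10, and likewise for blue, so P[monochromatic] = 2·(1/2)^10 = 2^{1 − 10} = 1/512.
Summing: E[X] = C(40, 5) · 2^{1 − 10} = 658008 · 1/512 = 82251/64.
Numerically: E[X] ≈ 1285.1719.

E[X] = C(40,5)·2^(1−C(5,2)) = 82251/64 ≈ 1285.1719.


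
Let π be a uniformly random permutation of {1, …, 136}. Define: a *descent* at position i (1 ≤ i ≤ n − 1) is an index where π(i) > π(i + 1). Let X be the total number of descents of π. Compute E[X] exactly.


Write X = Σ X_I over i = 1, …, 135, with X_I the indicator of one descent.
There are 135 indicators.
For each fixed i, the pair (π(i), π(i+1)) is a uniformly random ordered pair of distinct values from {1, …, 136}; by symmetry P[π(i) > π(i+1)] = 1/2.
By linearity: E[X] = 135 · (1/2) = (136 − 1) · (1/2) = 135/2 ≈ 67.50000.

E[X] = 135/2 = 67.50000.


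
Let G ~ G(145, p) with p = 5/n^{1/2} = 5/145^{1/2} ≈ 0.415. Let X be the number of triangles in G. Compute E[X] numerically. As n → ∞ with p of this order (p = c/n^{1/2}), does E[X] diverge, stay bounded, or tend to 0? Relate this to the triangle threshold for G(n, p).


Number of potential triangles: C(145, 3) = 497640.
Each occurs with probability p³ ≈ (0.415)³ ≈ 7.15909e-02.
By linearity: E[X] = C(145, 3)·p³ ≈ 497640 · 7.15909e-02 ≈ 35626.511.
Since α = 1/2 < 1, p = c/n^{1/2} ≫ 1/n is above the triangle threshold p ~ 1/n. Asymptotically E[X] ~ (c³/6)·n^{3(1−α)} = (5³/6)·n^{1.5} → ∞; triangles are abundant w.h.p.

E[X] ≈ 35626.511; in regime p = Θ(1/n^{1/2}) E[X] diverges (above the triangle threshold p ~ 1/n).


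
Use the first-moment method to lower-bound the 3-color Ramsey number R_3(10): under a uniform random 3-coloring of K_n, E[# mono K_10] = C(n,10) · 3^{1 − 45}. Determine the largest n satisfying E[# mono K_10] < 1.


We need C(n, 10) · 3^{1 − 45} < 1, i.e. C(n, 10) < 3^{45 − 1} = 984770902183611232881.
Check values of n near the boundary:
  n = 572: C(572, 10) = 954640815642161682606; 954640815642161682606 < 984770902183611232881? YES
  n = 573: C(573, 10) = 971597135635805762226; 971597135635805762226 < 984770902183611232881? YES
  n = 574: C(574, 10) = 988824035203816502691; 988824035203816502691 < 984770902183611232881? NO
  n = 575: C(575, 10) = 1006325345561406175305; 1006325345561406175305 < 984770902183611232881? NO
  n = 576: C(576, 10) = 1024104945306307344480; 1024104945306307344480 < 984770902183611232881? NO
The largest n with C(n, 10) < 984770902183611232881 is n = 573 (where E[X] = 35985079097622435638/36472996377170786403 ≈ 0.987). Hence R_3(10) > 573, i.e. R_3(10) ≥ 574.

Largest n = 573; hence R_3(10) > 573.


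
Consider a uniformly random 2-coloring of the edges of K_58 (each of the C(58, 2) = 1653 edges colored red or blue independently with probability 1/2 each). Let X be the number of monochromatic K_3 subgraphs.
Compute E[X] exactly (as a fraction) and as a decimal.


Let X = Σ_S X_S over the C(58, 3) = 30856 subsets S of size 3, where X_S = 1 if the K_3 on S is monochromatic.
For a fixed S, the K_3 on S has C(3, 2) = 3 edges. P[all 3 edges red] = (1/2)^3, and likewise for blue, so P[monochromatic] = 2·(1/2)^3 = 2^{1 − 3} = 1/4.
Summing: E[X] = C(58, 3) · 2^{1 − 3} = 30856 · 1/4 = 7714.
Numerically: E[X] ≈ 7714.000.

E[X] = C(58,3)·2^(1−C(3,2)) = 7714 ≈ 7714.000.
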